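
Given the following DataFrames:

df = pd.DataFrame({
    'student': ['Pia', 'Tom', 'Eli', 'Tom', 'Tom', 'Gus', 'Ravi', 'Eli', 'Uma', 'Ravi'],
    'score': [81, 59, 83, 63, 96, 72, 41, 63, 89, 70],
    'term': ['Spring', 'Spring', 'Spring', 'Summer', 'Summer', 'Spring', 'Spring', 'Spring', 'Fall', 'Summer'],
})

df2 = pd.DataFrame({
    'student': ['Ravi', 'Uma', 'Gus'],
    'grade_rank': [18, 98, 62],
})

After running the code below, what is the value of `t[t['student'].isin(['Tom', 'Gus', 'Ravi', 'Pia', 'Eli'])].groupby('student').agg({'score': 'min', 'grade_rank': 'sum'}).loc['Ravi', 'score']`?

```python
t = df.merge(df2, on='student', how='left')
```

merge on 'student' (how='left') → 10 rows:
  student  score    term  grade_rank
0     Pia     81  Spring         NaN
1     Tom     59  Spring         NaN
2     Eli     83  Spring         NaN
3     Tom     63  Summer         NaN
4     Tom     96  Summer         NaN
5     Gus     72  Spring        62.0
6    Ravi     41  Spring        18.0
7     Eli     63  Spring         NaN
8     Uma     89    Fall        98.0
9    Ravi     70  Summer        18.0
filter rows where student in ['Tom', 'Gus', 'Ravi', 'Pia', 'Eli']:
  student  score    term  grade_rank
0     Pia     81  Spring         NaN
1     Tom     59  Spring         NaN
2     Eli     83  Spring         NaN
3     Tom     63  Summer         NaN
4     Tom     96  Summer         NaN
5     Gus     72  Spring        62.0
6    Ravi     41  Spring        18.0
7     Eli     63  Spring         NaN
9    Ravi     70  Summer        18.0
group by student: min(score), sum(grade_rank):
         score  grade_rank
student                   
Eli         63         0.0
Gus         72        62.0
Pia         81         0.0
Ravi        41        36.0
Tom         59         0.0

41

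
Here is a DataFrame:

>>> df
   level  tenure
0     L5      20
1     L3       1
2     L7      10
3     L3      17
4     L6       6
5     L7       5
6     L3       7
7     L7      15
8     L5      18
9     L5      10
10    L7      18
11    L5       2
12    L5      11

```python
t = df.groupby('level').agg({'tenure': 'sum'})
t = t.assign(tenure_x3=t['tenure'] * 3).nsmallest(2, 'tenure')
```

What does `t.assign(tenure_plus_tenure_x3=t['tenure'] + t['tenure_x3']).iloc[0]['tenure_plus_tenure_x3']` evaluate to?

24

group by level, sum of tenure:
       tenure
level        
L3         25
L5         61
L6          6
L7         48
add column tenure_x3 = t['tenure'] * 3:
       tenure  tenure_x3
level                   
L3         25         75
L5         61        183
L6          6         18
L7         48        144
take 2 rows with smallest tenure:
       tenure  tenure_x3
level                   
L6          6         18
L3         25         75
add column tenure_plus_tenure_x3 = t['tenure'] + t['tenure_x3']:
       tenure  tenure_x3  tenure_plus_tenure_x3
level                                          
L6          6         18                     24
L3         25         75                    100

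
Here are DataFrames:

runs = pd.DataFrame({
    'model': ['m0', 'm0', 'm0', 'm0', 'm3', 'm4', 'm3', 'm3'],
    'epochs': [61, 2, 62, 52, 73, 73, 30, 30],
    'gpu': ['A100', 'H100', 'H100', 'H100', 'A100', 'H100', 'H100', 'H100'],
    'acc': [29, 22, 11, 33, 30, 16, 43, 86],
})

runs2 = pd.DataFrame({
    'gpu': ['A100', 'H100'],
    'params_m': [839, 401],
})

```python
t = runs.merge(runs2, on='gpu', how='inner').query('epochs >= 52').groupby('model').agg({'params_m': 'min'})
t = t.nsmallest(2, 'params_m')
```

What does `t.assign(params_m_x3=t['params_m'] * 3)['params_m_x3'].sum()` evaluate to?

merge on 'gpu' (how='inner') → 8 rows:
  model  epochs   gpu  acc  params_m
0    m0      61  A100   29       839
1    m0       2  H100   22       401
2    m0      62  H100   11       401
3    m0      52  H100   33       401
4    m3      73  A100   30       839
5    m4      73  H100   16       401
6    m3      30  H100   43       401
7    m3      30  H100   86       401
filter rows where epochs >= 52:
  model  epochs   gpu  acc  params_m
0    m0      61  A100   29       839
2    m0      62  H100   11       401
3    m0      52  H100   33       401
4    m3      73  A100   30       839
5    m4      73  H100   16       401
group by model, min of params_m:
       params_m
model          
m0          401
m3          839
m4          401
take 2 rows with smallest params_m:
       params_m
model          
m0          401
m4          401
add column params_m_x3 = t['params_m'] * 3:
       params_m  params_m_x3
model                       
m0          401         1203
m4          401         1203

2406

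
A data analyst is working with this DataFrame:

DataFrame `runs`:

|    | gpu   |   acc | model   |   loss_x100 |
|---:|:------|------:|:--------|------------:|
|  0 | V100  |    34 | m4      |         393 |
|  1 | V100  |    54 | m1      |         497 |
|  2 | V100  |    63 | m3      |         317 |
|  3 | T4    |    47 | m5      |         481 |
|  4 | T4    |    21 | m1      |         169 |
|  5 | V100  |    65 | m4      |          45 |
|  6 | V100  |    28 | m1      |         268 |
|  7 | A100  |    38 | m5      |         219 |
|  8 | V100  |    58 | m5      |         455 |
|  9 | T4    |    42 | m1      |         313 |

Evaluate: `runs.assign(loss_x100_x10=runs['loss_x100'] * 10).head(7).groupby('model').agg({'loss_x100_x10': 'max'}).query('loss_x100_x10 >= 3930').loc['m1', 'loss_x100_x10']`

4970

add column loss_x100_x10 = runs['loss_x100'] * 10:
    gpu  acc model  loss_x100  loss_x100_x10
0  V100   34    m4        393           3930
1  V100   54    m1        497           4970
2  V100   63    m3        317           3170
3    T4   47    m5        481           4810
4    T4   21    m1        169           1690
5  V100   65    m4         45            450
6  V100   28    m1        268           2680
7  A100   38    m5        219           2190
8  V100   58    m5        455           4550
9    T4   42    m1        313           3130
take first 7 rows:
    gpu  acc model  loss_x100  loss_x100_x10
0  V100   34    m4        393           3930
1  V100   54    m1        497           4970
2  V100   63    m3        317           3170
3    T4   47    m5        481           4810
4    T4   21    m1        169           1690
5  V100   65    m4         45            450
6  V100   28    m1        268           2680
group by model, max of loss_x100_x10:
       loss_x100_x10
model               
m1              4970
m3              3170
m4              3930
m5              4810
filter rows where loss_x100_x10 >= 3930:
       loss_x100_x10
model               
m1              4970
m4              3930
m5              4810
Then the value at row 'm1', column 'loss_x100_x10': 4970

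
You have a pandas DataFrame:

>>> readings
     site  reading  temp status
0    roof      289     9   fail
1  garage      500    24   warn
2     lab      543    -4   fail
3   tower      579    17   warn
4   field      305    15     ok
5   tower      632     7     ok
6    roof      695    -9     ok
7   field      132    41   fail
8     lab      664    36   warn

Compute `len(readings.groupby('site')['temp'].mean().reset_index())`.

5

group by site, mean of temp:
site
field     28.0
garage    24.0
lab       16.0
roof       0.0
tower     12.0
Name: temp, dtype: float64
reset_index():
     site  temp
0   field  28.0
1  garage  24.0
2     lab  16.0
3    roof   0.0
4   tower  12.0
Reading off the number of rows, we get 5.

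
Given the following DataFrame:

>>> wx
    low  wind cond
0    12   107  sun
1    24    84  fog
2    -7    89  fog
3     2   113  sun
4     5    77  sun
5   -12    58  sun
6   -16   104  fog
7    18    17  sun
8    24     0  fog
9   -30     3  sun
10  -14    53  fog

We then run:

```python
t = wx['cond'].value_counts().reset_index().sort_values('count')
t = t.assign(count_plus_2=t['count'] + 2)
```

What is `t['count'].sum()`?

11

value_counts of cond:
cond
sun    6
fog    5
Name: count, dtype: int64
reset_index():
  cond  count
0  sun      6
1  fog      5
sort by count:
  cond  count
1  fog      5
0  sun      6
add column count_plus_2 = t['count'] + 2:
  cond  count  count_plus_2
1  fog      5             7
0  sun      6             8
Hence 11.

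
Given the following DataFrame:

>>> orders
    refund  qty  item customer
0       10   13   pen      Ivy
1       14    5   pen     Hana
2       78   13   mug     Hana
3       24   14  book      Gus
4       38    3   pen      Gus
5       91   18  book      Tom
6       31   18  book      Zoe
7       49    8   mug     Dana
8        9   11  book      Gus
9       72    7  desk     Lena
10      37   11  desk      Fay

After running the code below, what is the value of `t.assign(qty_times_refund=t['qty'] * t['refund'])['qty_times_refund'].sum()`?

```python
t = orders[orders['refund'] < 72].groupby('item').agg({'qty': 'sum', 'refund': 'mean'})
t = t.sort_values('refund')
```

2150.33333333

filter rows where refund < 72:
    refund  qty  item customer
0       10   13   pen      Ivy
1       14    5   pen     Hana
3       24   14  book      Gus
4       38    3   pen      Gus
6       31   18  book      Zoe
7       49    8   mug     Dana
8        9   11  book      Gus
10      37   11  desk      Fay
group by item: sum(qty), mean(refund):
      qty     refund
item                
book   43  21.333333
desk   11  37.000000
mug     8  49.000000
pen    21  20.666667
sort by refund:
      qty     refund
item                
pen    21  20.666667
book   43  21.333333
desk   11  37.000000
mug     8  49.000000
add column qty_times_refund = t['qty'] * t['refund']:
      qty     refund  qty_times_refund
item                                  
pen    21  20.666667        434.000000
book   43  21.333333        917.333333
desk   11  37.000000        407.000000
mug     8  49.000000        392.000000
Finally, sum of column 'qty_times_refund' = 2150.33333333.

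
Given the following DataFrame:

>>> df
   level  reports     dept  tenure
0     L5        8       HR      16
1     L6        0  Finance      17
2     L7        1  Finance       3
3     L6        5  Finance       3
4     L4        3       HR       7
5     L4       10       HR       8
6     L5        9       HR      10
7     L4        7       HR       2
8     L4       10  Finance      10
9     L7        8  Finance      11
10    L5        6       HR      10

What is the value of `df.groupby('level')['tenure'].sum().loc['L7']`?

14

group by level, sum of tenure:
level
L4    27
L5    36
L6    20
L7    14
Name: tenure, dtype: int64
Hence 14.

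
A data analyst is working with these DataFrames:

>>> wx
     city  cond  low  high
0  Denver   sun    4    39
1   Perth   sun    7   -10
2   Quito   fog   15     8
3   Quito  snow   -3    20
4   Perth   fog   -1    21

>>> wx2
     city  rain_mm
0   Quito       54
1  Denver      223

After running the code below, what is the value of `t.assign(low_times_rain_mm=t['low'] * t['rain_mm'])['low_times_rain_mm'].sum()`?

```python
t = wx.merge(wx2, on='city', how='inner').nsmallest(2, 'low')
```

merge on 'city' (how='inner') → 3 rows:
     city  cond  low  high  rain_mm
0  Denver   sun    4    39      223
1   Quito   fog   15     8       54
2   Quito  snow   -3    20       54
take 2 rows with smallest low:
     city  cond  low  high  rain_mm
2   Quito  snow   -3    20       54
0  Denver   sun    4    39      223
add column low_times_rain_mm = t['low'] * t['rain_mm']:
     city  cond  low  high  rain_mm  low_times_rain_mm
2   Quito  snow   -3    20       54               -162
0  Denver   sun    4    39      223                892

730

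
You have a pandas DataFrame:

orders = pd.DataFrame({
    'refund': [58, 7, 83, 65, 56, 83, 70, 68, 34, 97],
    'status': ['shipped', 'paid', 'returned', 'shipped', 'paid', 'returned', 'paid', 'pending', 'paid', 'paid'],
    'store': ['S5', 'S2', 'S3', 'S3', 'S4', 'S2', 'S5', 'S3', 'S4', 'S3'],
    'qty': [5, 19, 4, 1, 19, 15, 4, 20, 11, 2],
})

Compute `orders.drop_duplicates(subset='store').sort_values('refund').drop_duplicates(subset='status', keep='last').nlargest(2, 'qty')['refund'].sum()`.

drop duplicate store (keep=first):
   refund    status store  qty
0      58   shipped    S5    5
1       7      paid    S2   19
2      83  returned    S3    4
4      56      paid    S4   19
sort by refund:
   refund    status store  qty
1       7      paid    S2   19
4      56      paid    S4   19
0      58   shipped    S5    5
2      83  returned    S3    4
drop duplicate status (keep=last):
   refund    status store  qty
4      56      paid    S4   19
0      58   shipped    S5    5
2      83  returned    S3    4
take 2 rows with largest qty:
   refund   status store  qty
4      56     paid    S4   19
0      58  shipped    S5    5
Hence 114.

114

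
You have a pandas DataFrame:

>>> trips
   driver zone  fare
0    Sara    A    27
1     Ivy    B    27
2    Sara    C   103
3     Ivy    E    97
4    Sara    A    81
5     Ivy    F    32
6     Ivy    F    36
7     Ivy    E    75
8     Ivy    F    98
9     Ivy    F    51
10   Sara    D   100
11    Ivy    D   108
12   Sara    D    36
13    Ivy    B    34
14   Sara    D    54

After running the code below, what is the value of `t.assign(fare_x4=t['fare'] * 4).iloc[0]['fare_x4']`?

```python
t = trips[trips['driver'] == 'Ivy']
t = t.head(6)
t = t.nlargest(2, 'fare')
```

392

filter rows where driver == 'Ivy':
   driver zone  fare
1     Ivy    B    27
3     Ivy    E    97
5     Ivy    F    32
6     Ivy    F    36
7     Ivy    E    75
8     Ivy    F    98
9     Ivy    F    51
11    Ivy    D   108
13    Ivy    B    34
take first 6 rows:
  driver zone  fare
1    Ivy    B    27
3    Ivy    E    97
5    Ivy    F    32
6    Ivy    F    36
7    Ivy    E    75
8    Ivy    F    98
take 2 rows with largest fare:
  driver zone  fare
8    Ivy    F    98
3    Ivy    E    97
add column fare_x4 = t['fare'] * 4:
  driver zone  fare  fare_x4
8    Ivy    F    98      392
3    Ivy    E    97      388
Then the value at position 0, column 'fare_x4': 392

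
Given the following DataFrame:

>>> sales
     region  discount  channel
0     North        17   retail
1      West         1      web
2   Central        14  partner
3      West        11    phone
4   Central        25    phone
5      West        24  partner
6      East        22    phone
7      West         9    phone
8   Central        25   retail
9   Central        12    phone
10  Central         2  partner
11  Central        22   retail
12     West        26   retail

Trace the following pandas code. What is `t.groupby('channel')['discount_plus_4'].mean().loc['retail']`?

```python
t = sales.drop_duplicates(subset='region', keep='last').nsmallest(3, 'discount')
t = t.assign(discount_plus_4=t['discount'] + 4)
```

drop duplicate region (keep=last):
     region  discount channel
0     North        17  retail
6      East        22   phone
11  Central        22  retail
12     West        26  retail
take 3 rows with smallest discount:
     region  discount channel
0     North        17  retail
6      East        22   phone
11  Central        22  retail
add column discount_plus_4 = t['discount'] + 4:
     region  discount channel  discount_plus_4
0     North        17  retail               21
6      East        22   phone               26
11  Central        22  retail               26
group by channel, mean of discount_plus_4:
channel
phone     26.0
retail    23.5
Name: discount_plus_4, dtype: float64

23.5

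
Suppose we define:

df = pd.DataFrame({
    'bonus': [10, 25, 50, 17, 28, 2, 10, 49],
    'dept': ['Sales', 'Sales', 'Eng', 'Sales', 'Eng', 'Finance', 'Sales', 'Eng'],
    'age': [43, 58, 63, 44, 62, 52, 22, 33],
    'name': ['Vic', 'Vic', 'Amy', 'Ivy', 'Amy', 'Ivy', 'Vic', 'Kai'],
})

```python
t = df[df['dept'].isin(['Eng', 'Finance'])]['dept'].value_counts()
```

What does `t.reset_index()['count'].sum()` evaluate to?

4

filter rows where dept in ['Eng', 'Finance']:
   bonus     dept  age name
2     50      Eng   63  Amy
4     28      Eng   62  Amy
5      2  Finance   52  Ivy
7     49      Eng   33  Kai
value_counts of dept:
dept
Eng        3
Finance    1
Name: count, dtype: int64
reset_index():
      dept  count
0      Eng      3
1  Finance      1
Hence 4.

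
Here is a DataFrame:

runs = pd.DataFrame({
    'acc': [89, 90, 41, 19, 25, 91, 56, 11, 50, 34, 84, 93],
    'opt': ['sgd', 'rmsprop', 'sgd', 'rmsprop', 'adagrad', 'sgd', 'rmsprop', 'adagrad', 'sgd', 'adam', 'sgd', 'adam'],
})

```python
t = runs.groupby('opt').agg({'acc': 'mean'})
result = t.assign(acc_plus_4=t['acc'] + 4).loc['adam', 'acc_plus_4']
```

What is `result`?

67.5

group by opt, mean of acc:
          acc
opt          
adagrad  18.0
adam     63.5
rmsprop  55.0
sgd      71.0
add column acc_plus_4 = t['acc'] + 4:
          acc  acc_plus_4
opt                      
adagrad  18.0        22.0
adam     63.5        67.5
rmsprop  55.0        59.0
sgd      71.0        75.0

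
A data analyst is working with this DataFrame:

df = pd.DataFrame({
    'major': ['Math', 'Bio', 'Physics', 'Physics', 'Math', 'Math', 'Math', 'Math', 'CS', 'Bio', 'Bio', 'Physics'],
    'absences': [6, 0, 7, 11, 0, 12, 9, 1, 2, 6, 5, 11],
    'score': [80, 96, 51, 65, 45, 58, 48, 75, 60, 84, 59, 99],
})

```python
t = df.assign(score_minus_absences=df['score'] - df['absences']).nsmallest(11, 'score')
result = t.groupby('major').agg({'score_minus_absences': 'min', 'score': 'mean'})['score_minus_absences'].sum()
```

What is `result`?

add column score_minus_absences = df['score'] - df['absences']:
      major  absences  score  score_minus_absences
0      Math         6     80                    74
1       Bio         0     96                    96
2   Physics         7     51                    44
3   Physics        11     65                    54
4      Math         0     45                    45
5      Math        12     58                    46
6      Math         9     48                    39
7      Math         1     75                    74
8        CS         2     60                    58
9       Bio         6     84                    78
10      Bio         5     59                    54
11  Physics        11     99                    88
take 11 rows with smallest score:
      major  absences  score  score_minus_absences
4      Math         0     45                    45
6      Math         9     48                    39
2   Physics         7     51                    44
5      Math        12     58                    46
10      Bio         5     59                    54
8        CS         2     60                    58
3   Physics        11     65                    54
7      Math         1     75                    74
0      Math         6     80                    74
9       Bio         6     84                    78
1       Bio         0     96                    96
group by major: min(score_minus_absences), mean(score):
         score_minus_absences      score
major                                   
Bio                        54  79.666667
CS                         58  60.000000
Math                       39  61.200000
Physics                    44  58.000000
Reading off the sum of column 'score_minus_absences', we get 195.

195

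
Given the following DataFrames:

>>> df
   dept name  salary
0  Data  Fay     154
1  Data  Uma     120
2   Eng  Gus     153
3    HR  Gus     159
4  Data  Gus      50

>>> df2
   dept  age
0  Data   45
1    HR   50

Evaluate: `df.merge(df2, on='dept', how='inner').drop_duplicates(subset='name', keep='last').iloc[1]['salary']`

120

merge on 'dept' (how='inner') → 4 rows:
   dept name  salary  age
0  Data  Fay     154   45
1  Data  Uma     120   45
2    HR  Gus     159   50
3  Data  Gus      50   45
drop duplicate name (keep=last):
   dept name  salary  age
0  Data  Fay     154   45
1  Data  Uma     120   45
3  Data  Gus      50   45
So iloc[1]['salary'] = 120.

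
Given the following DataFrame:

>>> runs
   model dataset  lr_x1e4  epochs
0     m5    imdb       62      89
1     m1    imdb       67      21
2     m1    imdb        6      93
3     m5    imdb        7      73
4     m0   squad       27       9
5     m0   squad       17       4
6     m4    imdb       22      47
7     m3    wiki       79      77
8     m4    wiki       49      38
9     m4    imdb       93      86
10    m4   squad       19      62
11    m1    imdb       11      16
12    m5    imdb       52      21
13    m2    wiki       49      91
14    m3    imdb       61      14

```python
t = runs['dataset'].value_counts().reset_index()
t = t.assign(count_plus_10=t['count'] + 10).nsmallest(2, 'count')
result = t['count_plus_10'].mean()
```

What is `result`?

value_counts of dataset:
dataset
imdb     9
squad    3
wiki     3
Name: count, dtype: int64
reset_index():
  dataset  count
0    imdb      9
1   squad      3
2    wiki      3
add column count_plus_10 = t['count'] + 10:
  dataset  count  count_plus_10
0    imdb      9             19
1   squad      3             13
2    wiki      3             13
take 2 rows with smallest count:
  dataset  count  count_plus_10
1   squad      3             13
2    wiki      3             13
Reading off the mean of column 'count_plus_10', we get 13.0.

13.0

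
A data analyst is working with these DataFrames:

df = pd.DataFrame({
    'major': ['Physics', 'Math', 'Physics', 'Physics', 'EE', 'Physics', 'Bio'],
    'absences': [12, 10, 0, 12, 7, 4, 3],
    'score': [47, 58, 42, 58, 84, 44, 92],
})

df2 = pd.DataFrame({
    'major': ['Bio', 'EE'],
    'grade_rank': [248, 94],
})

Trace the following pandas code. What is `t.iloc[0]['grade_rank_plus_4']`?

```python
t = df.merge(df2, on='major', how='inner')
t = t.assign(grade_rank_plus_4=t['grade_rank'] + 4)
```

merge on 'major' (how='inner') → 2 rows:
  major  absences  score  grade_rank
0    EE         7     84          94
1   Bio         3     92         248
add column grade_rank_plus_4 = t['grade_rank'] + 4:
  major  absences  score  grade_rank  grade_rank_plus_4
0    EE         7     84          94                 98
1   Bio         3     92         248                252
Then the value at position 0, column 'grade_rank_plus_4': 98

98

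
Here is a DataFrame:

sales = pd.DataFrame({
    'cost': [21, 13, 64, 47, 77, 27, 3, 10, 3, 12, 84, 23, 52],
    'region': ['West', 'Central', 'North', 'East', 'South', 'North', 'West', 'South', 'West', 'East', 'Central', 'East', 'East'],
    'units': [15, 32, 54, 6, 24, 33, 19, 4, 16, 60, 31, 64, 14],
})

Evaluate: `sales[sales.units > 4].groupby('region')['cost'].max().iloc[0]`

filter rows where units > 4:
    cost   region  units
0     21     West     15
1     13  Central     32
2     64    North     54
3     47     East      6
4     77    South     24
5     27    North     33
6      3     West     19
8      3     West     16
9     12     East     60
10    84  Central     31
11    23     East     64
12    52     East     14
group by region, max of cost:
region
Central    84
East       52
North      64
South      77
West       21
Name: cost, dtype: int64
The value at position 0 is 84.

84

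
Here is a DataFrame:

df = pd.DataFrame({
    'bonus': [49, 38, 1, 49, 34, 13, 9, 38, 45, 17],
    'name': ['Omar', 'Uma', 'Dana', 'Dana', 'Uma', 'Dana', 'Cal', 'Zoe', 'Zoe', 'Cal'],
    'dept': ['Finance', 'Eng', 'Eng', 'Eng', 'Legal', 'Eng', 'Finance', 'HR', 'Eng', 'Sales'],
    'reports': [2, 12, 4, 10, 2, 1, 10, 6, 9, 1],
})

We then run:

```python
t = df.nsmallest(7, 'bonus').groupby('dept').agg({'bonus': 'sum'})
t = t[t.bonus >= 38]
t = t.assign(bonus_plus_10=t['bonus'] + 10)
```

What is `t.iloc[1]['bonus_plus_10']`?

48

take 7 rows with smallest bonus:
   bonus  name     dept  reports
2      1  Dana      Eng        4
6      9   Cal  Finance       10
5     13  Dana      Eng        1
9     17   Cal    Sales        1
4     34   Uma    Legal        2
1     38   Uma      Eng       12
7     38   Zoe       HR        6
group by dept, sum of bonus:
         bonus
dept          
Eng         52
Finance      9
HR          38
Legal       34
Sales       17
filter rows where bonus >= 38:
      bonus
dept       
Eng      52
HR       38
add column bonus_plus_10 = t['bonus'] + 10:
      bonus  bonus_plus_10
dept                      
Eng      52             62
HR       38             48
So iloc[1]['bonus_plus_10'] = 48.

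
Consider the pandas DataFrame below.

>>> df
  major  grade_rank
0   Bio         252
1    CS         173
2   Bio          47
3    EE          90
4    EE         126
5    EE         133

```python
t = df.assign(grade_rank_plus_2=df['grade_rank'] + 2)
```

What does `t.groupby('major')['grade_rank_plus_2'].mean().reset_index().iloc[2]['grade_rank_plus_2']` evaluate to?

118.333333333

add column grade_rank_plus_2 = df['grade_rank'] + 2:
  major  grade_rank  grade_rank_plus_2
0   Bio         252                254
1    CS         173                175
2   Bio          47                 49
3    EE          90                 92
4    EE         126                128
5    EE         133                135
group by major, mean of grade_rank_plus_2:
major
Bio    151.500000
CS     175.000000
EE     118.333333
Name: grade_rank_plus_2, dtype: float64
reset_index():
  major  grade_rank_plus_2
0   Bio         151.500000
1    CS         175.000000
2    EE         118.333333
So iloc[2]['grade_rank_plus_2'] = 118.333333333.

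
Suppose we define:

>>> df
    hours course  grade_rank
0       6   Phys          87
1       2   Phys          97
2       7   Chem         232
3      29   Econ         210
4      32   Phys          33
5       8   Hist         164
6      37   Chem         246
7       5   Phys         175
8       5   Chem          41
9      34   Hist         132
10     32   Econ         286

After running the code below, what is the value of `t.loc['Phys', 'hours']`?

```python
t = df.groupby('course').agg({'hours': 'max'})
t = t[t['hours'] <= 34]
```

32

group by course, max of hours:
        hours
course       
Chem       37
Econ       32
Hist       34
Phys       32
filter rows where hours <= 34:
        hours
course       
Econ       32
Hist       34
Phys       32
Taking the value at row 'Phys', column 'hours' gives 32.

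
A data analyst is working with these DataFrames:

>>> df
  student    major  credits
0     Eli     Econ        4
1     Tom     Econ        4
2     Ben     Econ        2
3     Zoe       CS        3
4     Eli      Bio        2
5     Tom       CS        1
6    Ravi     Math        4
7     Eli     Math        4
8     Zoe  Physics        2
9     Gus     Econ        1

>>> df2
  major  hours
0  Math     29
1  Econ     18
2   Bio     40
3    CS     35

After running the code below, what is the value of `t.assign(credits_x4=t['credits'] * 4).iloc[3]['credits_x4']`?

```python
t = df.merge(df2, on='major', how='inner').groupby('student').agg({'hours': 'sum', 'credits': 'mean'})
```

16.0

merge on 'major' (how='inner') → 9 rows:
  student major  credits  hours
0     Eli  Econ        4     18
1     Tom  Econ        4     18
2     Ben  Econ        2     18
3     Zoe    CS        3     35
4     Eli   Bio        2     40
5     Tom    CS        1     35
6    Ravi  Math        4     29
7     Eli  Math        4     29
8     Gus  Econ        1     18
group by student: sum(hours), mean(credits):
         hours   credits
student                 
Ben         18  2.000000
Eli         87  3.333333
Gus         18  1.000000
Ravi        29  4.000000
Tom         53  2.500000
Zoe         35  3.000000
add column credits_x4 = t['credits'] * 4:
         hours   credits  credits_x4
student                             
Ben         18  2.000000    8.000000
Eli         87  3.333333   13.333333
Gus         18  1.000000    4.000000
Ravi        29  4.000000   16.000000
Tom         53  2.500000   10.000000
Zoe         35  3.000000   12.000000
Finally, value at position 3, column 'credits_x4' = 16.0.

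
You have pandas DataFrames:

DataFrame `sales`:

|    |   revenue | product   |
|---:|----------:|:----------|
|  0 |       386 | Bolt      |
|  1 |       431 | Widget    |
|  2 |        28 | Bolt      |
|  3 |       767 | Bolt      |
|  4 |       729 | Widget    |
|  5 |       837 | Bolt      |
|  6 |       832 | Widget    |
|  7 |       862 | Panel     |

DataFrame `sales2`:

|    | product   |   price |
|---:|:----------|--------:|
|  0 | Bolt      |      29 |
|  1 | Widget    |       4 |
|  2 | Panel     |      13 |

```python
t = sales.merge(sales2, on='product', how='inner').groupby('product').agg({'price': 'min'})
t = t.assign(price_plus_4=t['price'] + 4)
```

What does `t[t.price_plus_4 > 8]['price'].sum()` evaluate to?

merge on 'product' (how='inner') → 8 rows:
   revenue product  price
0      386    Bolt     29
1      431  Widget      4
2       28    Bolt     29
3      767    Bolt     29
4      729  Widget      4
5      837    Bolt     29
6      832  Widget      4
7      862   Panel     13
group by product, min of price:
         price
product       
Bolt        29
Panel       13
Widget       4
add column price_plus_4 = t['price'] + 4:
         price  price_plus_4
product                     
Bolt        29            33
Panel       13            17
Widget       4             8
filter rows where price_plus_4 > 8:
         price  price_plus_4
product                     
Bolt        29            33
Panel       13            17

42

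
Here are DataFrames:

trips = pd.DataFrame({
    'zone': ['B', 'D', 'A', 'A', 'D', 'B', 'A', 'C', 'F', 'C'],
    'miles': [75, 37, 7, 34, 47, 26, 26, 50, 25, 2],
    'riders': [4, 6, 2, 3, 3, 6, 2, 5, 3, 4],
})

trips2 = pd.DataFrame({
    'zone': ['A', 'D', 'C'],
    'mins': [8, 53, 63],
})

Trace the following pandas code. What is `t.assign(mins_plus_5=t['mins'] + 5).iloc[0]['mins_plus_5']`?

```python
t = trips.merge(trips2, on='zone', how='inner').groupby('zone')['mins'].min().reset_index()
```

13

merge on 'zone' (how='inner') → 7 rows:
  zone  miles  riders  mins
0    D     37       6    53
1    A      7       2     8
2    A     34       3     8
3    D     47       3    53
4    A     26       2     8
5    C     50       5    63
6    C      2       4    63
group by zone, min of mins:
zone
A     8
C    63
D    53
Name: mins, dtype: int64
reset_index():
  zone  mins
0    A     8
1    C    63
2    D    53
add column mins_plus_5 = t['mins'] + 5:
  zone  mins  mins_plus_5
0    A     8           13
1    C    63           68
2    D    53           58
So iloc[0]['mins_plus_5'] = 13.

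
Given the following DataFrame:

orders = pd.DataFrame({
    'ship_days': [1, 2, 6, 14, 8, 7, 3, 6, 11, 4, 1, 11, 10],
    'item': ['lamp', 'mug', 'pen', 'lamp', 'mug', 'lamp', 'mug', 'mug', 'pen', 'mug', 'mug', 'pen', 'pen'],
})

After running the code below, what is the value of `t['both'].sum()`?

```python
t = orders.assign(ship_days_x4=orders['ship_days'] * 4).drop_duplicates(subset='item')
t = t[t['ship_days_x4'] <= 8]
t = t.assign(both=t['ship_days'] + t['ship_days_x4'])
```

15

add column ship_days_x4 = orders['ship_days'] * 4:
    ship_days  item  ship_days_x4
0           1  lamp             4
1           2   mug             8
2           6   pen            24
3          14  lamp            56
4           8   mug            32
5           7  lamp            28
6           3   mug            12
7           6   mug            24
8          11   pen            44
9           4   mug            16
10          1   mug             4
11         11   pen            44
12         10   pen            40
drop duplicate item (keep=first):
   ship_days  item  ship_days_x4
0          1  lamp             4
1          2   mug             8
2          6   pen            24
filter rows where ship_days_x4 <= 8:
   ship_days  item  ship_days_x4
0          1  lamp             4
1          2   mug             8
add column both = t['ship_days'] + t['ship_days_x4']:
   ship_days  item  ship_days_x4  both
0          1  lamp             4     5
1          2   mug             8    10
sum of column 'both' → 15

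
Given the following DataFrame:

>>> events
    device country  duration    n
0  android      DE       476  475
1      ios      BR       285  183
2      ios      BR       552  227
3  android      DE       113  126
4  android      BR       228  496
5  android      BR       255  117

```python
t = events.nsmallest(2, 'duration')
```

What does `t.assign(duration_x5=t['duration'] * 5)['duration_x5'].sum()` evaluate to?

take 2 rows with smallest duration:
    device country  duration    n
3  android      DE       113  126
4  android      BR       228  496
add column duration_x5 = t['duration'] * 5:
    device country  duration    n  duration_x5
3  android      DE       113  126          565
4  android      BR       228  496         1140
Finally, sum of column 'duration_x5' = 1705.

1705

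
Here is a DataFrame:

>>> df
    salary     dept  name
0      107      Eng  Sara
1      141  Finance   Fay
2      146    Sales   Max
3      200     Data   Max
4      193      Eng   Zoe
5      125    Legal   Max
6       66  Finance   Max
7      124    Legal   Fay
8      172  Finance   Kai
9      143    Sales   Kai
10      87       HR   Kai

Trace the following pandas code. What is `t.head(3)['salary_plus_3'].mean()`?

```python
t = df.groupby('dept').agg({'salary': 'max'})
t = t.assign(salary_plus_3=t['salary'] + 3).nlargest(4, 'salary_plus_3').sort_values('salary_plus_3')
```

173.333333333

group by dept, max of salary:
         salary
dept           
Data        200
Eng         193
Finance     172
HR           87
Legal       125
Sales       146
add column salary_plus_3 = t['salary'] + 3:
         salary  salary_plus_3
dept                          
Data        200            203
Eng         193            196
Finance     172            175
HR           87             90
Legal       125            128
Sales       146            149
take 4 rows with largest salary_plus_3:
         salary  salary_plus_3
dept                          
Data        200            203
Eng         193            196
Finance     172            175
Sales       146            149
sort by salary_plus_3:
         salary  salary_plus_3
dept                          
Sales       146            149
Finance     172            175
Eng         193            196
Data        200            203
take first 3 rows:
         salary  salary_plus_3
dept                          
Sales       146            149
Finance     172            175
Eng         193            196
So mean() = 173.333333333.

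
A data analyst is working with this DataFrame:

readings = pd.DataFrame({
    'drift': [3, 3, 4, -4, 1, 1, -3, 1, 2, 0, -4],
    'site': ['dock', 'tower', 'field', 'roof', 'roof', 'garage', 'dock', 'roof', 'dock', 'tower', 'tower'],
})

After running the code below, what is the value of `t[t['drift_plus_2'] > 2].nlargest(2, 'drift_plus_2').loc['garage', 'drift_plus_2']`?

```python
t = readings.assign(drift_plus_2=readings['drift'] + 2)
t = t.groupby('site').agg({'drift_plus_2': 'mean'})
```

add column drift_plus_2 = readings['drift'] + 2:
    drift    site  drift_plus_2
0       3    dock             5
1       3   tower             5
2       4   field             6
3      -4    roof            -2
4       1    roof             3
5       1  garage             3
6      -3    dock            -1
7       1    roof             3
8       2    dock             4
9       0   tower             2
10     -4   tower            -2
group by site, mean of drift_plus_2:
        drift_plus_2
site                
dock        2.666667
field       6.000000
garage      3.000000
roof        1.333333
tower       1.666667
filter rows where drift_plus_2 > 2:
        drift_plus_2
site                
dock        2.666667
field       6.000000
garage      3.000000
take 2 rows with largest drift_plus_2:
        drift_plus_2
site                
field            6.0
garage           3.0

3.0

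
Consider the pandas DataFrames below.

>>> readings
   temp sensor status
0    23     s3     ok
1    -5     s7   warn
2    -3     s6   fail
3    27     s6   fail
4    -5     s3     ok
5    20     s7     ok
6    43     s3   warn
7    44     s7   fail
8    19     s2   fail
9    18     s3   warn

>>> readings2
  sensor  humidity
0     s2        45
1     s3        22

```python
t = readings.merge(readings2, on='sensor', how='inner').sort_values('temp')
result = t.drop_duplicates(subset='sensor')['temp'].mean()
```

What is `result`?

7.0

merge on 'sensor' (how='inner') → 5 rows:
   temp sensor status  humidity
0    23     s3     ok        22
1    -5     s3     ok        22
2    43     s3   warn        22
3    19     s2   fail        45
4    18     s3   warn        22
sort by temp:
   temp sensor status  humidity
1    -5     s3     ok        22
4    18     s3   warn        22
3    19     s2   fail        45
0    23     s3     ok        22
2    43     s3   warn        22
drop duplicate sensor (keep=first):
   temp sensor status  humidity
1    -5     s3     ok        22
3    19     s2   fail        45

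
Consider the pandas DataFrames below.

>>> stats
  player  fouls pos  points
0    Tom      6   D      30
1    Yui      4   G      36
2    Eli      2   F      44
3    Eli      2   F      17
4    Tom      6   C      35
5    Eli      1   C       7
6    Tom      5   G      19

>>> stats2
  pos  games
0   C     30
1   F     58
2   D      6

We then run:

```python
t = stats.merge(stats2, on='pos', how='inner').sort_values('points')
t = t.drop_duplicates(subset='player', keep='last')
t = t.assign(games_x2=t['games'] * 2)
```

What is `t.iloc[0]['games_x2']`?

merge on 'pos' (how='inner') → 5 rows:
  player  fouls pos  points  games
0    Tom      6   D      30      6
1    Eli      2   F      44     58
2    Eli      2   F      17     58
3    Tom      6   C      35     30
4    Eli      1   C       7     30
sort by points:
  player  fouls pos  points  games
4    Eli      1   C       7     30
2    Eli      2   F      17     58
0    Tom      6   D      30      6
3    Tom      6   C      35     30
1    Eli      2   F      44     58
drop duplicate player (keep=last):
  player  fouls pos  points  games
3    Tom      6   C      35     30
1    Eli      2   F      44     58
add column games_x2 = t['games'] * 2:
  player  fouls pos  points  games  games_x2
3    Tom      6   C      35     30        60
1    Eli      2   F      44     58       116
Finally, value at position 0, column 'games_x2' = 60.

60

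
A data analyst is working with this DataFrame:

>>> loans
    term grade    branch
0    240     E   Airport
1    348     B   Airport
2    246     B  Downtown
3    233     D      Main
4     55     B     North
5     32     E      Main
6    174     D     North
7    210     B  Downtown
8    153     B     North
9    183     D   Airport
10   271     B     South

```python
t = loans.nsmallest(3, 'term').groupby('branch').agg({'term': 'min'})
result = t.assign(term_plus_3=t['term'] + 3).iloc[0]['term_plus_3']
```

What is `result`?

take 3 rows with smallest term:
   term grade branch
5    32     E   Main
4    55     B  North
8   153     B  North
group by branch, min of term:
        term
branch      
Main      32
North     55
add column term_plus_3 = t['term'] + 3:
        term  term_plus_3
branch                   
Main      32           35
North     55           58
Hence 35.

35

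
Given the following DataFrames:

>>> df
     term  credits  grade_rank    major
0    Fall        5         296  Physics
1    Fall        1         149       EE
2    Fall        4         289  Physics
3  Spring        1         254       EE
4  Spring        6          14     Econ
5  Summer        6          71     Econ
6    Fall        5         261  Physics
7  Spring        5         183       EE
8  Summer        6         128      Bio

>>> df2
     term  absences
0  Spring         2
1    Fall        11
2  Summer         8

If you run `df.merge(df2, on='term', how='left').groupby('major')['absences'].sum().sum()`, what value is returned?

merge on 'term' (how='left') → 9 rows:
     term  credits  grade_rank    major  absences
0    Fall        5         296  Physics        11
1    Fall        1         149       EE        11
2    Fall        4         289  Physics        11
3  Spring        1         254       EE         2
4  Spring        6          14     Econ         2
5  Summer        6          71     Econ         8
6    Fall        5         261  Physics        11
7  Spring        5         183       EE         2
8  Summer        6         128      Bio         8
group by major, sum of absences:
major
Bio         8
EE         15
Econ       10
Physics    33
Name: absences, dtype: int64

66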